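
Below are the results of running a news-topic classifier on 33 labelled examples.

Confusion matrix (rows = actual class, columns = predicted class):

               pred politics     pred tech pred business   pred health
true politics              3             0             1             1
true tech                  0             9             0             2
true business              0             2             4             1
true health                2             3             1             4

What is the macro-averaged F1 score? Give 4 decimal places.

0.5950

Per-class F1 score (2·TP/(2·TP+FP+FN)):
  politics: TP=3, FP=0+0+2=2, FN=0+1+1=2 → 6/10 = 0.60000
  tech: TP=9, FP=0+2+3=5, FN=0+0+2=2 → 18/25 = 0.72000
  business: TP=4, FP=1+0+1=2, FN=0+2+1=3 → 8/13 = 0.61538
  health: TP=4, FP=1+2+1=4, FN=2+3+1=6 → 8/18 = 0.44444
Macro-F1 score = mean = (0.60000 + 0.72000 + 0.61538 + 0.44444) / 4 = 0.5950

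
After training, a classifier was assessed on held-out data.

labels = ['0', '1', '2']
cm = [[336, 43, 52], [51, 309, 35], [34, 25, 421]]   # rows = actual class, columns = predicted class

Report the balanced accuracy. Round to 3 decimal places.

0.813

Balanced accuracy = mean of per-class recall.
  0: recall = 336/431 = 0.7796
  1: recall = 309/395 = 0.7823
  2: recall = 421/480 = 0.8771
Mean = (0.7796 + 0.7823 + 0.8771) / 3 = 0.813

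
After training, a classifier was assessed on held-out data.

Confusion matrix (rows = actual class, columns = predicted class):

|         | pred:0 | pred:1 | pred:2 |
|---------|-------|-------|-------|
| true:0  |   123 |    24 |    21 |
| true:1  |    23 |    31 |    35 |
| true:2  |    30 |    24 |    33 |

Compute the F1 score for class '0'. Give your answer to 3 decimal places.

0.715

Treat '0' as positive and all other classes as negative.
F1 score = 2·TP/(2·TP+FP+FN).
0: TP=123, FP=23+30=53, FN=24+21=45 → 246/344 = 0.7151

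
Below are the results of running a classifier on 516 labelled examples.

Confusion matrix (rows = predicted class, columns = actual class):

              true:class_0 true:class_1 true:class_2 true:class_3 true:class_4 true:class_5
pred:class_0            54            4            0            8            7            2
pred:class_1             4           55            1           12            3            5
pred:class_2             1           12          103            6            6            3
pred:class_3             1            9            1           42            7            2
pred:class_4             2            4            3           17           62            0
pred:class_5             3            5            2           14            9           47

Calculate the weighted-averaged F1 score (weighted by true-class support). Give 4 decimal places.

0.6932

Per-class F1 score (2·TP/(2·TP+FP+FN)):
  class_0: TP=54, FP=4+0+8+7+2=21, FN=4+1+1+2+3=11 → 108/140 = 0.77143
  class_1: TP=55, FP=4+1+12+3+5=25, FN=4+12+9+4+5=34 → 110/169 = 0.65089
  class_2: TP=103, FP=1+12+6+6+3=28, FN=0+1+1+3+2=7 → 206/241 = 0.85477
  class_3: TP=42, FP=1+9+1+7+2=20, FN=8+12+6+17+14=57 → 84/161 = 0.52174
  class_4: TP=62, FP=2+4+3+17+0=26, FN=7+3+6+7+9=32 → 124/182 = 0.68132
  class_5: TP=47, FP=3+5+2+14+9=33, FN=2+5+3+2+0=12 → 94/139 = 0.67626
Weighted-F1 score = Σ (supportᵢ/N)·F1 scoreᵢ with N=516: (65/516)·0.77143 + (89/516)·0.65089 + (110/516)·0.85477 + (99/516)·0.52174 + (94/516)·0.68132 + (59/516)·0.67626 = 0.6932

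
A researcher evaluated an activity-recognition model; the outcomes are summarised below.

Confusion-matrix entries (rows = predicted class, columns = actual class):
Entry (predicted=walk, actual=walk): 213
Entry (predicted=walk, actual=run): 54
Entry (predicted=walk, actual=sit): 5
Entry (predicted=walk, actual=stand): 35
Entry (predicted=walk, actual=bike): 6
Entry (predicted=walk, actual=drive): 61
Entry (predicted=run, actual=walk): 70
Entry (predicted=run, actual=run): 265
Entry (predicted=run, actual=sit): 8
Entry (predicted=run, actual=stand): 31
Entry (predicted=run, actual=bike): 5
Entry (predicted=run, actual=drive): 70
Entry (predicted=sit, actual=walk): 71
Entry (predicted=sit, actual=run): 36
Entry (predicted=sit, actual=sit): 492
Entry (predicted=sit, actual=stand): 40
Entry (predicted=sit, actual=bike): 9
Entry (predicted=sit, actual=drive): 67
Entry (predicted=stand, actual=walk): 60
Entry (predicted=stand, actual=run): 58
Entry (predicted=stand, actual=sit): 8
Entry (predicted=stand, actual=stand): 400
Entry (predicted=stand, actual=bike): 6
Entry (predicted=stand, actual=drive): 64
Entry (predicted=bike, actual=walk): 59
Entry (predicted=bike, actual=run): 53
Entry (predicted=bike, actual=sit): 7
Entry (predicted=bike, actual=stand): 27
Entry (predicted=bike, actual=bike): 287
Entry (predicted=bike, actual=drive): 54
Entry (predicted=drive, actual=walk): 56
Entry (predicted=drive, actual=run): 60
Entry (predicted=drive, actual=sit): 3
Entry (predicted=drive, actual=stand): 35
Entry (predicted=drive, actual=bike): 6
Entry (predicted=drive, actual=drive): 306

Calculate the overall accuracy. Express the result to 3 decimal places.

0.636

Accuracy = trace / total = (213+265+492+400+287+306=1963) / 3087 = 1963/3087 = 0.636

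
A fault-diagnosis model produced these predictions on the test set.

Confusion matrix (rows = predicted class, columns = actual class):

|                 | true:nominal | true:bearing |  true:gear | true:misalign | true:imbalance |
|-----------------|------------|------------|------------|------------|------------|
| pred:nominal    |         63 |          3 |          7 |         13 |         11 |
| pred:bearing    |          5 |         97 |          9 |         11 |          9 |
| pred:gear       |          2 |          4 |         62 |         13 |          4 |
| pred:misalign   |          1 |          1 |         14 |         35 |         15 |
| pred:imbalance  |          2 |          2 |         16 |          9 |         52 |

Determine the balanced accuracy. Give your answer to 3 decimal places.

Balanced accuracy = mean of per-class recall.
  nominal: recall = 63/73 = 0.8630
  bearing: recall = 97/107 = 0.9065
  gear: recall = 62/108 = 0.5741
  misalign: recall = 35/81 = 0.4321
  imbalance: recall = 52/91 = 0.5714
Mean = (0.8630 + 0.9065 + 0.5741 + 0.4321 + 0.5714) / 5 = 0.669

0.669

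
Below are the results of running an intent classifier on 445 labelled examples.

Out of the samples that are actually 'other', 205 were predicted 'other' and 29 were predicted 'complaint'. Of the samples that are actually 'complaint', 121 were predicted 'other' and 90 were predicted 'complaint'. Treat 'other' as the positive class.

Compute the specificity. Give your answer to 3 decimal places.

Specificity = TN/(TN+FP) = 90/(90+121) = 0.427

0.427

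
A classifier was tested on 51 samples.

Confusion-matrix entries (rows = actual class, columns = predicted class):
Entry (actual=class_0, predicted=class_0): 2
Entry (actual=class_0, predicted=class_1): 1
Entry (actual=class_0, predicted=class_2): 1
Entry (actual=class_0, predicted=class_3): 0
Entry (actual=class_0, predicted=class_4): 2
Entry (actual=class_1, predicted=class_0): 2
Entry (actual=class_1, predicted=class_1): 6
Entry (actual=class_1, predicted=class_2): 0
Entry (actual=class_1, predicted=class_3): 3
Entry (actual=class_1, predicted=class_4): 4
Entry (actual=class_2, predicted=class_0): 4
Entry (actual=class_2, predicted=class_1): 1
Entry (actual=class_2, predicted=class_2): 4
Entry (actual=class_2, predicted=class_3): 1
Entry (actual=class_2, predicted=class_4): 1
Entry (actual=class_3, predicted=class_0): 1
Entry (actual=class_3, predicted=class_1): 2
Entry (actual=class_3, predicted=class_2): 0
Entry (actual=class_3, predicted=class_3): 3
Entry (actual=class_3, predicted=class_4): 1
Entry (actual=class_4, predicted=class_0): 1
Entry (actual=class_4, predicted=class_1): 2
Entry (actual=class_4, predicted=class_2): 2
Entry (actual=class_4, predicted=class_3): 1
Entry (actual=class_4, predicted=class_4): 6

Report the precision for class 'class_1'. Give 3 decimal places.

One-vs-rest for 'class_1': TP = diagonal; FP = other classes predicted 'class_1'; FN = 'class_1' predicted as other.
precision = TP/(TP+FP).
class_1: TP=6, FP=1+1+2+2=6 → 6/12 = 0.5000

0.500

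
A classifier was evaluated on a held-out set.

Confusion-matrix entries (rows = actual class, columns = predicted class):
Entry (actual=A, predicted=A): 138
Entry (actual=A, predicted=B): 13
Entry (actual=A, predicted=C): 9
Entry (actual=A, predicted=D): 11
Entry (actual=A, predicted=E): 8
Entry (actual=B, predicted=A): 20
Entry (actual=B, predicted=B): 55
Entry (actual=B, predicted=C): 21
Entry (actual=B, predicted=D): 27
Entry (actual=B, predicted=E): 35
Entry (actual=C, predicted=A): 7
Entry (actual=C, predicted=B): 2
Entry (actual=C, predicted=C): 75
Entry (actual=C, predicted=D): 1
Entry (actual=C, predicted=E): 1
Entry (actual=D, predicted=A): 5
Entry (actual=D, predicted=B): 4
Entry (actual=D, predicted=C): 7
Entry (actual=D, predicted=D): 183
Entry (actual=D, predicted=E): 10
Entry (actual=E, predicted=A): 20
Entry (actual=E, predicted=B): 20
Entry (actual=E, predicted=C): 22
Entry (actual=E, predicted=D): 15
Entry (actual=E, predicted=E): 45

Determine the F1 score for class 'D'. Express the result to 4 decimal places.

0.8206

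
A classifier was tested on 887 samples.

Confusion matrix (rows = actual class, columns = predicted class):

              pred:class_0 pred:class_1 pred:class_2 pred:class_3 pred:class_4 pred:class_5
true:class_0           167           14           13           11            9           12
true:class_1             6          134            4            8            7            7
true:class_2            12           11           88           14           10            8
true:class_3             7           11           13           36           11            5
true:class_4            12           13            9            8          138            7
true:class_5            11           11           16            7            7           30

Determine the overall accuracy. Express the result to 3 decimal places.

Accuracy = trace / total = (167+134+88+36+138+30=593) / 887 = 593/887 = 0.669

0.669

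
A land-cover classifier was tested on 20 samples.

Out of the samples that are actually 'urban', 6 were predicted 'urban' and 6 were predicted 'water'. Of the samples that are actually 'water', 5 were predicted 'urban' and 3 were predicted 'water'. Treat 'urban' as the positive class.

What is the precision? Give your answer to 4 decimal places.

Precision = TP/(TP+FP) = 6/(6+5) = 6/11 = 0.5455

0.5455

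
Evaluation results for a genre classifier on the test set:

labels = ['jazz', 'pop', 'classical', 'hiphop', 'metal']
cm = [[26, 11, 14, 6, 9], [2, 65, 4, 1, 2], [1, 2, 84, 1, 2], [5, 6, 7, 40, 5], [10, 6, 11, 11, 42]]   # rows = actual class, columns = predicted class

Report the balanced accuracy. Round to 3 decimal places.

0.673

Balanced accuracy = mean of per-class recall.
  jazz: recall = 26/66 = 0.3939
  pop: recall = 65/74 = 0.8784
  classical: recall = 84/90 = 0.9333
  hiphop: recall = 40/63 = 0.6349
  metal: recall = 42/80 = 0.5250
Mean = (0.3939 + 0.8784 + 0.9333 + 0.6349 + 0.5250) / 5 = 0.673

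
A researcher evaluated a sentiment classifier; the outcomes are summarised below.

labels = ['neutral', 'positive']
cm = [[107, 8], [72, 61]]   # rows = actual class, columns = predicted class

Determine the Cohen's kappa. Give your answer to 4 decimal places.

Observed agreement pₒ = trace/N = 168/248 = 0.67742
Expected agreement pₑ = Σ (rowᵢ·colᵢ)/N² = (115·179 + 133·69)/248² = 0.48390
κ = (pₒ − pₑ)/(1 − pₑ) = (0.67742 − 0.48390)/(1 − 0.48390) = 0.3750

0.3750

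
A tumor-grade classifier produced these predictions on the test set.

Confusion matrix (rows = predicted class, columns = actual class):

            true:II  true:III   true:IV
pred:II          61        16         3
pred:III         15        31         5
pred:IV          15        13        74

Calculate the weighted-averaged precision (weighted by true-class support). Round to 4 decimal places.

0.7096

Per-class precision (TP/(TP+FP)):
  II: TP=61, FP=16+3=19 → 61/80 = 0.76250
  III: TP=31, FP=15+5=20 → 31/51 = 0.60784
  IV: TP=74, FP=15+13=28 → 74/102 = 0.72549
Weighted-precision = Σ (supportᵢ/N)·precisionᵢ with N=233: (91/233)·0.76250 + (60/233)·0.60784 + (82/233)·0.72549 = 0.7096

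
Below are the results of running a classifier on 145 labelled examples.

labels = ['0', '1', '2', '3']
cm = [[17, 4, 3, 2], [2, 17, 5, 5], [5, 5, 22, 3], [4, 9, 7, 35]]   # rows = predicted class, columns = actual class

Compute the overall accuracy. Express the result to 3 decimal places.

Accuracy = trace / total = (17+17+22+35=91) / 145 = 91/145 = 0.628

0.628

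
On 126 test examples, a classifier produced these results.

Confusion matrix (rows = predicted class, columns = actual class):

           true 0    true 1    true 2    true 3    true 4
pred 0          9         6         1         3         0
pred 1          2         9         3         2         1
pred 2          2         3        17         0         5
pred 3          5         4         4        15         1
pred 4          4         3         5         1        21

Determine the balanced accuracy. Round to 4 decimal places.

0.5600

Balanced accuracy = mean of per-class recall.
  0: recall = 9/22 = 0.40909
  1: recall = 9/25 = 0.36000
  2: recall = 17/30 = 0.56667
  3: recall = 15/21 = 0.71429
  4: recall = 21/28 = 0.75000
Mean = (0.40909 + 0.36000 + 0.56667 + 0.71429 + 0.75000) / 5 = 0.5600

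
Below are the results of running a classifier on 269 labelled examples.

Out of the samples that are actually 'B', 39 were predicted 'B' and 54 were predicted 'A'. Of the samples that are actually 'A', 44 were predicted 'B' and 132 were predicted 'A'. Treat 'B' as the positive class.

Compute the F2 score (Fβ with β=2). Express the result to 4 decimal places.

0.4286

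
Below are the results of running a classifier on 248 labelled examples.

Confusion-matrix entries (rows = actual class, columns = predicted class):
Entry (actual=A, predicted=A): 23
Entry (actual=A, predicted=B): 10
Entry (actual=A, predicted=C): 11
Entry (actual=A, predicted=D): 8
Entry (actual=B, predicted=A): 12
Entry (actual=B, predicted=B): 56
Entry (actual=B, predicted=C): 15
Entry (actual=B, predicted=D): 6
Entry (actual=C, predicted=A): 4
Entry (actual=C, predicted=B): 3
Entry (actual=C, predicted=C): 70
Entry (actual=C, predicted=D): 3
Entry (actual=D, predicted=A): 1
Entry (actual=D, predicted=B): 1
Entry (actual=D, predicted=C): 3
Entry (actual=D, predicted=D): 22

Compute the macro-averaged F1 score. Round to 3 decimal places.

Per-class F1 score (2·TP/(2·TP+FP+FN)):
  A: TP=23, FP=12+4+1=17, FN=10+11+8=29 → 46/92 = 0.5000
  B: TP=56, FP=10+3+1=14, FN=12+15+6=33 → 112/159 = 0.7044
  C: TP=70, FP=11+15+3=29, FN=4+3+3=10 → 140/179 = 0.7821
  D: TP=22, FP=8+6+3=17, FN=1+1+3=5 → 44/66 = 0.6667
Macro-F1 score = mean = (0.5000 + 0.7044 + 0.7821 + 0.6667) / 4 = 0.663

0.663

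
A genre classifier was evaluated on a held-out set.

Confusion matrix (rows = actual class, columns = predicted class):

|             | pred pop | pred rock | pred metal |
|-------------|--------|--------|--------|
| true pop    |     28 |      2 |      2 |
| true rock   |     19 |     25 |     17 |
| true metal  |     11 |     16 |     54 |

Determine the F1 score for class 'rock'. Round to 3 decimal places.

0.481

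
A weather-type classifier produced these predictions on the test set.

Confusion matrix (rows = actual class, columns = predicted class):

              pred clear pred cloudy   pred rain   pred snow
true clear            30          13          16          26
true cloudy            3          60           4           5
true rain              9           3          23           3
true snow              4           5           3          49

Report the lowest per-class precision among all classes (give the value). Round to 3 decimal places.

0.500

Per-class precision (TP/(TP+FP)):
  clear: TP=30, FP=3+9+4=16 → 30/46 = 0.6522
  cloudy: TP=60, FP=13+3+5=21 → 60/81 = 0.7407
  rain: TP=23, FP=16+4+3=23 → 23/46 = 0.5000
  snow: TP=49, FP=26+5+3=34 → 49/83 = 0.5904
Lowest is class 'rain' with precision = 0.500.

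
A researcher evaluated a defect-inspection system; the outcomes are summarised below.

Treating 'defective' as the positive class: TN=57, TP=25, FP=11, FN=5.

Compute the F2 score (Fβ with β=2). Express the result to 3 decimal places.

0.801

Fβ = (1+β²)·TP / ((1+β²)·TP + β²·FN + FP), with β²=4
= 5·25 / (5·25 + 4·5 + 11) = 0.801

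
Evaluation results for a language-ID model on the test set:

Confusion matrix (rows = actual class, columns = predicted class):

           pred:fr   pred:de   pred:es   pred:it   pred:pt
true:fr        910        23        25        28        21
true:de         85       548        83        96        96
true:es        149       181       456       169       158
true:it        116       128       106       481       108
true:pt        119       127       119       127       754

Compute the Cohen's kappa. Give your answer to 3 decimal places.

0.505

Observed agreement pₒ = trace/N = 3149/5213 = 0.6041
Expected agreement pₑ = Σ (rowᵢ·colᵢ)/N² = (1007·1379 + 908·1007 + 1113·789 + 939·901 + 1246·1137)/5213² = 0.2003
κ = (pₒ − pₑ)/(1 − pₑ) = (0.6041 − 0.2003)/(1 − 0.2003) = 0.505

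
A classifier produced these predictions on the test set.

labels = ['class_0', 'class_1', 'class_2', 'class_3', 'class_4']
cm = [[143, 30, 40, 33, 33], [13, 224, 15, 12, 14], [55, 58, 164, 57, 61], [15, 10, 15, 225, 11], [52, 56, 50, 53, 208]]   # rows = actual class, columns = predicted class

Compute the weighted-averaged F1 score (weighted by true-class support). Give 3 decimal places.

Per-class F1 score (2·TP/(2·TP+FP+FN)):
  class_0: TP=143, FP=13+55+15+52=135, FN=30+40+33+33=136 → 286/557 = 0.5135
  class_1: TP=224, FP=30+58+10+56=154, FN=13+15+12+14=54 → 448/656 = 0.6829
  class_2: TP=164, FP=40+15+15+50=120, FN=55+58+57+61=231 → 328/679 = 0.4831
  class_3: TP=225, FP=33+12+57+53=155, FN=15+10+15+11=51 → 450/656 = 0.6860
  class_4: TP=208, FP=33+14+61+11=119, FN=52+56+50+53=211 → 416/746 = 0.5576
Weighted-F1 score = Σ (supportᵢ/N)·F1 scoreᵢ with N=1647: (279/1647)·0.5135 + (278/1647)·0.6829 + (395/1647)·0.4831 + (276/1647)·0.6860 + (419/1647)·0.5576 = 0.575

0.575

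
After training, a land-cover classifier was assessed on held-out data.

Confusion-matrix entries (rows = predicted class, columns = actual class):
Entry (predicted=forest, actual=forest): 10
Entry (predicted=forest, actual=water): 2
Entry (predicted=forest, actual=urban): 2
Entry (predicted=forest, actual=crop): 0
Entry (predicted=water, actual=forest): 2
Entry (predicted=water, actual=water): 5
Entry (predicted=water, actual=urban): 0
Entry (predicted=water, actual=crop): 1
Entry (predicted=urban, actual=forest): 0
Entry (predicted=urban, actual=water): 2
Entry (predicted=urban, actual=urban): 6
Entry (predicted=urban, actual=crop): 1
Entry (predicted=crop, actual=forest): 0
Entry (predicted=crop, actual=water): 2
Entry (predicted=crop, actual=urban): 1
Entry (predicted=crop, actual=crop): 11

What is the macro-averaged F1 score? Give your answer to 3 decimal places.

0.694

Per-class F1 score (2·TP/(2·TP+FP+FN)):
  forest: TP=10, FP=2+2+0=4, FN=2+0+0=2 → 20/26 = 0.7692
  water: TP=5, FP=2+0+1=3, FN=2+2+2=6 → 10/19 = 0.5263
  urban: TP=6, FP=0+2+1=3, FN=2+0+1=3 → 12/18 = 0.6667
  crop: TP=11, FP=0+2+1=3, FN=0+1+1=2 → 22/27 = 0.8148
Macro-F1 score = mean = (0.7692 + 0.5263 + 0.6667 + 0.8148) / 4 = 0.694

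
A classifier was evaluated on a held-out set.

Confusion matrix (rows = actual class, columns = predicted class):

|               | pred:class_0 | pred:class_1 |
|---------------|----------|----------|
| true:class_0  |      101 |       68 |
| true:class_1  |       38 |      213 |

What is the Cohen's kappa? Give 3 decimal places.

Observed agreement pₒ = trace/N = 314/420 = 0.7476
Expected agreement pₑ = Σ (rowᵢ·colᵢ)/N² = (169·139 + 251·281)/420² = 0.5330
κ = (pₒ − pₑ)/(1 − pₑ) = (0.7476 − 0.5330)/(1 − 0.5330) = 0.460

0.460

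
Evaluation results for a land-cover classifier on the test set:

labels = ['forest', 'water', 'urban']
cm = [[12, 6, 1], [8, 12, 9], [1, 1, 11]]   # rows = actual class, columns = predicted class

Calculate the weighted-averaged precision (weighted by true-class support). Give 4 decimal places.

0.5899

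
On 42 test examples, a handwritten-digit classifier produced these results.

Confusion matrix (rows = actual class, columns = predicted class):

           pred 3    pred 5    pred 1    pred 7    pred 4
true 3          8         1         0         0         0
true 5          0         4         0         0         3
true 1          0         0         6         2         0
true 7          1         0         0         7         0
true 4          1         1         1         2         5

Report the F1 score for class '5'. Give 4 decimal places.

0.6154

Take TP from the diagonal, FP from the rest of the '5' prediction marginal, FN from the rest of the '5' actual marginal.
F1 score = 2·TP/(2·TP+FP+FN).
5: TP=4, FP=1+0+0+1=2, FN=0+0+0+3=3 → 8/13 = 0.61538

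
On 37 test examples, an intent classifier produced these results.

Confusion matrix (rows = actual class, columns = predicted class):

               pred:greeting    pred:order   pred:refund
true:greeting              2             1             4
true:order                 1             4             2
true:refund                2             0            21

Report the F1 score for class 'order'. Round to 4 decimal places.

0.6667

Treat 'order' as positive and all other classes as negative.
F1 score = 2·TP/(2·TP+FP+FN).
order: TP=4, FP=1+0=1, FN=1+2=3 → 8/12 = 0.66667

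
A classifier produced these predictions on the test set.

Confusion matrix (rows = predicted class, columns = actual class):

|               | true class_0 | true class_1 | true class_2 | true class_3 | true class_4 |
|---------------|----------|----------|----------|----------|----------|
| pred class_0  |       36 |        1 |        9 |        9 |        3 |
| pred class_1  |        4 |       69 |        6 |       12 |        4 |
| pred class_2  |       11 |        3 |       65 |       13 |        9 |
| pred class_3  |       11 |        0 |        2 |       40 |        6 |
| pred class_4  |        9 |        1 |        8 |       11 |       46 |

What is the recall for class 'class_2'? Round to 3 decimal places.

0.722

One-vs-rest for 'class_2': TP = diagonal; FP = other classes predicted 'class_2'; FN = 'class_2' predicted as other.
recall = TP/(TP+FN).
class_2: TP=65, FN=9+6+2+8=25 → 65/90 = 0.7222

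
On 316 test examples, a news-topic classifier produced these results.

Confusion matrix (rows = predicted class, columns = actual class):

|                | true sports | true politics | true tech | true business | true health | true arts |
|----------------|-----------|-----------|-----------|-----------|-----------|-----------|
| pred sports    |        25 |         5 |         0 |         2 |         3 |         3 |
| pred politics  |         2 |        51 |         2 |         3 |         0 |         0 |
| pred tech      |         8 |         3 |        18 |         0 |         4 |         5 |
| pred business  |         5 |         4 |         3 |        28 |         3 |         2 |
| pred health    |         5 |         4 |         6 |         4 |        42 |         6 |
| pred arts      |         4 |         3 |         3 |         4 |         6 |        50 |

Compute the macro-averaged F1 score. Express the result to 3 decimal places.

Per-class F1 score (2·TP/(2·TP+FP+FN)):
  sports: TP=25, FP=5+0+2+3+3=13, FN=2+8+5+5+4=24 → 50/87 = 0.5747
  politics: TP=51, FP=2+2+3+0+0=7, FN=5+3+4+4+3=19 → 102/128 = 0.7969
  tech: TP=18, FP=8+3+0+4+5=20, FN=0+2+3+6+3=14 → 36/70 = 0.5143
  business: TP=28, FP=5+4+3+3+2=17, FN=2+3+0+4+4=13 → 56/86 = 0.6512
  health: TP=42, FP=5+4+6+4+6=25, FN=3+0+4+3+6=16 → 84/125 = 0.6720
  arts: TP=50, FP=4+3+3+4+6=20, FN=3+0+5+2+6=16 → 100/136 = 0.7353
Macro-F1 score = mean = (0.5747 + 0.7969 + 0.5143 + 0.6512 + 0.6720 + 0.7353) / 6 = 0.657

0.657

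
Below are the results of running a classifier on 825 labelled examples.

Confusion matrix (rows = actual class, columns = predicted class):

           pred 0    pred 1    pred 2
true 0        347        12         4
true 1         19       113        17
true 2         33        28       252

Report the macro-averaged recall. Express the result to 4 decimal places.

Per-class recall (TP/(TP+FN)):
  0: TP=347, FN=12+4=16 → 347/363 = 0.95592
  1: TP=113, FN=19+17=36 → 113/149 = 0.75839
  2: TP=252, FN=33+28=61 → 252/313 = 0.80511
Macro-recall = mean = (0.95592 + 0.75839 + 0.80511) / 3 = 0.8398

0.8398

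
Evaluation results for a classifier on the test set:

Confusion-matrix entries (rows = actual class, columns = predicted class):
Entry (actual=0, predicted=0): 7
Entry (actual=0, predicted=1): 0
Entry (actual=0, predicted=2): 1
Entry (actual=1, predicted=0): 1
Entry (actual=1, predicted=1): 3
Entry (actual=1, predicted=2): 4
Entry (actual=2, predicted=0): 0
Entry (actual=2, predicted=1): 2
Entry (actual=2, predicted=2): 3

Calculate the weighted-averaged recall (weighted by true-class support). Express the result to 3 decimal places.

0.619

Per-class recall (TP/(TP+FN)):
  0: TP=7, FN=0+1=1 → 7/8 = 0.8750
  1: TP=3, FN=1+4=5 → 3/8 = 0.3750
  2: TP=3, FN=0+2=2 → 3/5 = 0.6000
Weighted-recall = Σ (supportᵢ/N)·recallᵢ with N=21: (8/21)·0.8750 + (8/21)·0.3750 + (5/21)·0.6000 = 0.619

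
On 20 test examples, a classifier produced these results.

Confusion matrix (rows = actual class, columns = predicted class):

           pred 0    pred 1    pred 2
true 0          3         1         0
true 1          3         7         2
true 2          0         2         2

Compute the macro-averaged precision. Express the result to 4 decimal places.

Per-class precision (TP/(TP+FP)):
  0: TP=3, FP=3+0=3 → 3/6 = 0.50000
  1: TP=7, FP=1+2=3 → 7/10 = 0.70000
  2: TP=2, FP=0+2=2 → 2/4 = 0.50000
Macro-precision = mean = (0.50000 + 0.70000 + 0.50000) / 3 = 0.5667

0.5667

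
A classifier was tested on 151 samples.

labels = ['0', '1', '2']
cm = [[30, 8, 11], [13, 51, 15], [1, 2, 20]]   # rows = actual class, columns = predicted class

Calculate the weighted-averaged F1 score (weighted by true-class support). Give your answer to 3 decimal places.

0.679

Per-class F1 score (2·TP/(2·TP+FP+FN)):
  0: TP=30, FP=13+1=14, FN=8+11=19 → 60/93 = 0.6452
  1: TP=51, FP=8+2=10, FN=13+15=28 → 102/140 = 0.7286
  2: TP=20, FP=11+15=26, FN=1+2=3 → 40/69 = 0.5797
Weighted-F1 score = Σ (supportᵢ/N)·F1 scoreᵢ with N=151: (49/151)·0.6452 + (79/151)·0.7286 + (23/151)·0.5797 = 0.679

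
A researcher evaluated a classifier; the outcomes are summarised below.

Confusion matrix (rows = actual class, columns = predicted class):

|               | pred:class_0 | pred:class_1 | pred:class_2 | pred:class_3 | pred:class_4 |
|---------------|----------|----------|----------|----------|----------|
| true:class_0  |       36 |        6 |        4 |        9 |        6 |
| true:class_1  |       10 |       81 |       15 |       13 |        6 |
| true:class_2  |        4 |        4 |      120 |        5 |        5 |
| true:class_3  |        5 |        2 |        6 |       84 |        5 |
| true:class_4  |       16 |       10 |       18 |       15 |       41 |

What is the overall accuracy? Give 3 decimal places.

0.688

Accuracy = trace / total = (36+81+120+84+41=362) / 526 = 362/526 = 0.688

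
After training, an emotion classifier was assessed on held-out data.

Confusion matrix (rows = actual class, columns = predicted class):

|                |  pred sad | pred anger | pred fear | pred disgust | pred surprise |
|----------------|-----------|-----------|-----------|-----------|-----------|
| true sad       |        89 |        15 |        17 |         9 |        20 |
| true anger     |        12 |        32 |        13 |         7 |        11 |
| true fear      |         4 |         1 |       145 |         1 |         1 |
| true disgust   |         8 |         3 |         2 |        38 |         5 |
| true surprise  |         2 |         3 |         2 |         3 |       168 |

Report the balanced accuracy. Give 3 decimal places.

Balanced accuracy = mean of per-class recall.
  sad: recall = 89/150 = 0.5933
  anger: recall = 32/75 = 0.4267
  fear: recall = 145/152 = 0.9539
  disgust: recall = 38/56 = 0.6786
  surprise: recall = 168/178 = 0.9438
Mean = (0.5933 + 0.4267 + 0.9539 + 0.6786 + 0.9438) / 5 = 0.719

0.719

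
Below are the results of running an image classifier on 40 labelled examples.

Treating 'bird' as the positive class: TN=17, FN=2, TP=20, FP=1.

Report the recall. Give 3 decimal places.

0.909

Recall = TP/(TP+FN) = 20/(20+2) = 20/22 = 0.909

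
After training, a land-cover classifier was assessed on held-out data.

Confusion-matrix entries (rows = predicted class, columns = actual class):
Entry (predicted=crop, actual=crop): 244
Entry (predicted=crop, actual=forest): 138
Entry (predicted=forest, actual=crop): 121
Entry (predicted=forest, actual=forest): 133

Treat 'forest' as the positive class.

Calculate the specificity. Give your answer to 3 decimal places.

0.668

Specificity = TN/(TN+FP) = 244/(244+121) = 0.668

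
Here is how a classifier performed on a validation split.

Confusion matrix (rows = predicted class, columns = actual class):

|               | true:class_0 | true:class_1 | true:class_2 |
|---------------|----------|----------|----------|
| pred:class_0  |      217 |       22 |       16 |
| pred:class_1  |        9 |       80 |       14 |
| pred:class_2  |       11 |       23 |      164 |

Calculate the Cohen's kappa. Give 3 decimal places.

0.732

Observed agreement pₒ = trace/N = 461/556 = 0.8291
Expected agreement pₑ = Σ (rowᵢ·colᵢ)/N² = (237·255 + 125·103 + 194·198)/556² = 0.3614
κ = (pₒ − pₑ)/(1 − pₑ) = (0.8291 − 0.3614)/(1 − 0.3614) = 0.732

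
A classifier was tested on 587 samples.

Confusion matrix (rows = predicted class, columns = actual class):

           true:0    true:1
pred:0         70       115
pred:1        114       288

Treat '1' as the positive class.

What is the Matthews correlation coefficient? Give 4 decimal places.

0.0949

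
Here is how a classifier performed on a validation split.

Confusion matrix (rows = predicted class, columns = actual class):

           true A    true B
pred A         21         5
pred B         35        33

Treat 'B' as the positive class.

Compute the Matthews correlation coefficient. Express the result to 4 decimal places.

MCC = (TP·TN − FP·FN) / √((TP+FP)(TP+FN)(TN+FP)(TN+FN))
Numerator = 33·21 − 35·5 = 518
Denominator = √(68·38·56·26) = √3762304 = 1939.6660
MCC = 518 / 1939.6660 = 0.2671

0.2671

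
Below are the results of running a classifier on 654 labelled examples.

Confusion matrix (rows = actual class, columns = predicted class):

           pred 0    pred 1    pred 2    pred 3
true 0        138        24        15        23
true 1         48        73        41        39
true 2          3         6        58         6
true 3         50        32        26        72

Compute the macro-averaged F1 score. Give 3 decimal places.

0.514

Per-class F1 score (2·TP/(2·TP+FP+FN)):
  0: TP=138, FP=48+3+50=101, FN=24+15+23=62 → 276/439 = 0.6287
  1: TP=73, FP=24+6+32=62, FN=48+41+39=128 → 146/336 = 0.4345
  2: TP=58, FP=15+41+26=82, FN=3+6+6=15 → 116/213 = 0.5446
  3: TP=72, FP=23+39+6=68, FN=50+32+26=108 → 144/320 = 0.4500
Macro-F1 score = mean = (0.6287 + 0.4345 + 0.5446 + 0.4500) / 4 = 0.514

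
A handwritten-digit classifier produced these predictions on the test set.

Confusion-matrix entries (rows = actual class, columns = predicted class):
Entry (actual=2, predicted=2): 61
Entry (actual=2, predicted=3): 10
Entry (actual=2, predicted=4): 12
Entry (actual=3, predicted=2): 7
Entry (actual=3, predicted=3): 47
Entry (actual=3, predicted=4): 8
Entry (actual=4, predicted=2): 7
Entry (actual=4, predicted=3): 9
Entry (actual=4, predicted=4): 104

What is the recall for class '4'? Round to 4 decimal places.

0.8667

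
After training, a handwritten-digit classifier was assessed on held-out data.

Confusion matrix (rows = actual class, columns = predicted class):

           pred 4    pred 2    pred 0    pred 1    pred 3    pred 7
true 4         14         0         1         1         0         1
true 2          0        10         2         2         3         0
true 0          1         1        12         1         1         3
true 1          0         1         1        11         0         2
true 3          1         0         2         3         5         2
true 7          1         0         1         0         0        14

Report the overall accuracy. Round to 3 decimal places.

Accuracy = trace / total = (14+10+12+11+5+14=66) / 97 = 66/97 = 0.680

0.680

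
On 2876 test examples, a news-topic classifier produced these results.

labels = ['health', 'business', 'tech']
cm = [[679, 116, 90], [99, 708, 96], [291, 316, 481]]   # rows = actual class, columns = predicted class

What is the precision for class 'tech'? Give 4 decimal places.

precision = TP/(TP+FP).
tech: TP=481, FP=90+96=186 → 481/667 = 0.72114

0.7211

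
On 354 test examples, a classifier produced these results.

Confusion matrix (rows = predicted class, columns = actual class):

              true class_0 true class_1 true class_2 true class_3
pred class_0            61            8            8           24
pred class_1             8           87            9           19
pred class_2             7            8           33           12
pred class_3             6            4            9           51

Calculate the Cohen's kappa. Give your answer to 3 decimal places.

Observed agreement pₒ = trace/N = 232/354 = 0.6554
Expected agreement pₑ = Σ (rowᵢ·colᵢ)/N² = (82·101 + 107·123 + 59·60 + 106·70)/354² = 0.2586
κ = (pₒ − pₑ)/(1 − pₑ) = (0.6554 − 0.2586)/(1 − 0.2586) = 0.535

0.535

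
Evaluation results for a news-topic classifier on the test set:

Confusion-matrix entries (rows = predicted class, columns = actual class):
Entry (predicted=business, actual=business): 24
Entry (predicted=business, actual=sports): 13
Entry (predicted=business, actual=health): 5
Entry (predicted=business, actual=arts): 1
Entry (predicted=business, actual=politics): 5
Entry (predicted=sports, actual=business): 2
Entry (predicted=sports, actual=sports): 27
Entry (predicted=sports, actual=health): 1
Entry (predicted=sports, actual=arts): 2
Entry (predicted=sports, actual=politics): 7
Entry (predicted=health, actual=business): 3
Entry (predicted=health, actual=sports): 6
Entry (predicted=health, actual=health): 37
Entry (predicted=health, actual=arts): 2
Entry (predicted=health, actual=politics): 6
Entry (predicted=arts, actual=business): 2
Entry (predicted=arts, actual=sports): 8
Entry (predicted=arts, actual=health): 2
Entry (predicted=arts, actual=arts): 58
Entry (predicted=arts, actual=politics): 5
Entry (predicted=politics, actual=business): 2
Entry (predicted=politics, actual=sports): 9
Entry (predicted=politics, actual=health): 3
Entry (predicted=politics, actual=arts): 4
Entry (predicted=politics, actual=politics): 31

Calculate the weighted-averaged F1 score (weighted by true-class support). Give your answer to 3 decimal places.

0.660

Per-class F1 score (2·TP/(2·TP+FP+FN)):
  business: TP=24, FP=13+5+1+5=24, FN=2+3+2+2=9 → 48/81 = 0.5926
  sports: TP=27, FP=2+1+2+7=12, FN=13+6+8+9=36 → 54/102 = 0.5294
  health: TP=37, FP=3+6+2+6=17, FN=5+1+2+3=11 → 74/102 = 0.7255
  arts: TP=58, FP=2+8+2+5=17, FN=1+2+2+4=9 → 116/142 = 0.8169
  politics: TP=31, FP=2+9+3+4=18, FN=5+7+6+5=23 → 62/103 = 0.6019
Weighted-F1 score = Σ (supportᵢ/N)·F1 scoreᵢ with N=265: (33/265)·0.5926 + (63/265)·0.5294 + (48/265)·0.7255 + (67/265)·0.8169 + (54/265)·0.6019 = 0.660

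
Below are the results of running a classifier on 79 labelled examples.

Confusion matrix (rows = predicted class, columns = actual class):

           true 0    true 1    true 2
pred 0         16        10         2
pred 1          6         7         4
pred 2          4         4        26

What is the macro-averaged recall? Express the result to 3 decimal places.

Per-class recall (TP/(TP+FN)):
  0: TP=16, FN=6+4=10 → 16/26 = 0.6154
  1: TP=7, FN=10+4=14 → 7/21 = 0.3333
  2: TP=26, FN=2+4=6 → 26/32 = 0.8125
Macro-recall = mean = (0.6154 + 0.3333 + 0.8125) / 3 = 0.587

0.587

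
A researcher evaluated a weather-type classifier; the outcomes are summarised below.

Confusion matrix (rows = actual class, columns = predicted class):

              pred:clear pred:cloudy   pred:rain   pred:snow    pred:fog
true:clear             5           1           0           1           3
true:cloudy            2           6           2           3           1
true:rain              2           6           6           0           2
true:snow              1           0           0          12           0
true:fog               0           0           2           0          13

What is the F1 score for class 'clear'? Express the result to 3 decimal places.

0.500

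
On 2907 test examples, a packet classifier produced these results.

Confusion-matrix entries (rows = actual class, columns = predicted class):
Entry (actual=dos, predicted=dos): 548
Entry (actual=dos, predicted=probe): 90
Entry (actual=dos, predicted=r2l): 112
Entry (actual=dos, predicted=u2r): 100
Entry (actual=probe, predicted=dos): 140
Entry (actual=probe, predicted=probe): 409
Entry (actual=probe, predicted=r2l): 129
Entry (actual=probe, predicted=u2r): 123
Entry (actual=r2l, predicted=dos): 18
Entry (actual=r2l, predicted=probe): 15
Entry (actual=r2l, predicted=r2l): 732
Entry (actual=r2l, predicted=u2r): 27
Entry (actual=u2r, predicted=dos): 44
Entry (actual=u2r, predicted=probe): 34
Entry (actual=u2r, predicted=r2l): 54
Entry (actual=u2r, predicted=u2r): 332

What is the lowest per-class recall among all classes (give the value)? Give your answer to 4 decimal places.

0.5106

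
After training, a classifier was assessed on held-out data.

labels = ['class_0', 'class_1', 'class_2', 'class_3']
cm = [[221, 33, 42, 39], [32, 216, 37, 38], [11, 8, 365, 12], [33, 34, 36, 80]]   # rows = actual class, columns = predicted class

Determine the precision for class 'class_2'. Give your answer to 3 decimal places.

0.760

One-vs-rest for 'class_2': TP = diagonal; FP = other classes predicted 'class_2'; FN = 'class_2' predicted as other.
precision = TP/(TP+FP).
class_2: TP=365, FP=42+37+36=115 → 365/480 = 0.7604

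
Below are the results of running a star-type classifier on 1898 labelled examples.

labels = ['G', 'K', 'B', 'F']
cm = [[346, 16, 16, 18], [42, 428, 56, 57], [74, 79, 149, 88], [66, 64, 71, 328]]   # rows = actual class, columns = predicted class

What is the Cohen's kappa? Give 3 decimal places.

Observed agreement pₒ = trace/N = 1251/1898 = 0.6591
Expected agreement pₑ = Σ (rowᵢ·colᵢ)/N² = (396·528 + 583·587 + 390·292 + 529·491)/1898² = 0.2568
κ = (pₒ − pₑ)/(1 − pₑ) = (0.6591 − 0.2568)/(1 − 0.2568) = 0.541

0.541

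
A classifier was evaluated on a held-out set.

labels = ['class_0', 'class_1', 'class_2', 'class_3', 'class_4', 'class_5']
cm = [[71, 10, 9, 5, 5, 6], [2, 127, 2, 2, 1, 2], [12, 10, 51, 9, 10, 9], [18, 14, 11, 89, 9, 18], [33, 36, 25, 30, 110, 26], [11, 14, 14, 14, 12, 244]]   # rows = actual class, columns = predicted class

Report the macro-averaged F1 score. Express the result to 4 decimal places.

0.6142

Per-class F1 score (2·TP/(2·TP+FP+FN)):
  class_0: TP=71, FP=2+12+18+33+11=76, FN=10+9+5+5+6=35 → 142/253 = 0.56126
  class_1: TP=127, FP=10+10+14+36+14=84, FN=2+2+2+1+2=9 → 254/347 = 0.73199
  class_2: TP=51, FP=9+2+11+25+14=61, FN=12+10+9+10+9=50 → 102/213 = 0.47887
  class_3: TP=89, FP=5+2+9+30+14=60, FN=18+14+11+9+18=70 → 178/308 = 0.57792
  class_4: TP=110, FP=5+1+10+9+12=37, FN=33+36+25+30+26=150 → 220/407 = 0.54054
  class_5: TP=244, FP=6+2+9+18+26=61, FN=11+14+14+14+12=65 → 488/614 = 0.79479
Macro-F1 score = mean = (0.56126 + 0.73199 + 0.47887 + 0.57792 + 0.54054 + 0.79479) / 6 = 0.6142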